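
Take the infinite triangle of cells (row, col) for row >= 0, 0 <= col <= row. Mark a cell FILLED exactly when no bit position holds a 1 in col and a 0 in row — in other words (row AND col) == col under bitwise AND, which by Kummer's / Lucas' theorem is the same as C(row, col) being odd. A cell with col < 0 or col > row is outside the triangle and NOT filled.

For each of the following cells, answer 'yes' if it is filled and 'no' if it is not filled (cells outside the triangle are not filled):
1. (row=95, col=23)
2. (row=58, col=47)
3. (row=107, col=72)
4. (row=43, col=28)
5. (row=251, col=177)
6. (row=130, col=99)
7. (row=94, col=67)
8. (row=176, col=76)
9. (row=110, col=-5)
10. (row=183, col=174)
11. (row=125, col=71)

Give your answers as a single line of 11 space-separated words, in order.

(95,23): row=0b1011111, col=0b10111, row AND col = 0b10111 = 23; 23 == 23 -> filled
(58,47): row=0b111010, col=0b101111, row AND col = 0b101010 = 42; 42 != 47 -> empty
(107,72): row=0b1101011, col=0b1001000, row AND col = 0b1001000 = 72; 72 == 72 -> filled
(43,28): row=0b101011, col=0b11100, row AND col = 0b1000 = 8; 8 != 28 -> empty
(251,177): row=0b11111011, col=0b10110001, row AND col = 0b10110001 = 177; 177 == 177 -> filled
(130,99): row=0b10000010, col=0b1100011, row AND col = 0b10 = 2; 2 != 99 -> empty
(94,67): row=0b1011110, col=0b1000011, row AND col = 0b1000010 = 66; 66 != 67 -> empty
(176,76): row=0b10110000, col=0b1001100, row AND col = 0b0 = 0; 0 != 76 -> empty
(110,-5): col outside [0, 110] -> not filled
(183,174): row=0b10110111, col=0b10101110, row AND col = 0b10100110 = 166; 166 != 174 -> empty
(125,71): row=0b1111101, col=0b1000111, row AND col = 0b1000101 = 69; 69 != 71 -> empty

Answer: yes no yes no yes no no no no no no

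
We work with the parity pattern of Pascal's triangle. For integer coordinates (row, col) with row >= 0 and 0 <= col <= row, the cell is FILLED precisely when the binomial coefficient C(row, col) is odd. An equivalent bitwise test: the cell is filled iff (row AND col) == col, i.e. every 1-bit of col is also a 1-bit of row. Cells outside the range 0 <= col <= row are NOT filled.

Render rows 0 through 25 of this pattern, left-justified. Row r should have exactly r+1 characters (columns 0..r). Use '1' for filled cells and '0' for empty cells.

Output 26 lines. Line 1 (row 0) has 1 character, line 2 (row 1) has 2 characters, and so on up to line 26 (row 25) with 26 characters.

Answer: 1
11
101
1111
10001
110011
1010101
11111111
100000001
1100000011
10100000101
111100001111
1000100010001
11001100110011
101010101010101
1111111111111111
10000000000000001
110000000000000011
1010000000000000101
11110000000000001111
100010000000000010001
1100110000000000110011
10101010000000001010101
111111110000000011111111
1000000010000000100000001
11000000110000001100000011

Derivation:
r0=0: 1
r1=1: 11
r2=10: 101
r3=11: 1111
r4=100: 10001
r5=101: 110011
r6=110: 1010101
r7=111: 11111111
r8=1000: 100000001
r9=1001: 1100000011
r10=1010: 10100000101
r11=1011: 111100001111
r12=1100: 1000100010001
r13=1101: 11001100110011
r14=1110: 101010101010101
r15=1111: 1111111111111111
r16=10000: 10000000000000001
r17=10001: 110000000000000011
r18=10010: 1010000000000000101
r19=10011: 11110000000000001111
r20=10100: 100010000000000010001
r21=10101: 1100110000000000110011
r22=10110: 10101010000000001010101
r23=10111: 111111110000000011111111
r24=11000: 1000000010000000100000001
r25=11001: 11000000110000001100000011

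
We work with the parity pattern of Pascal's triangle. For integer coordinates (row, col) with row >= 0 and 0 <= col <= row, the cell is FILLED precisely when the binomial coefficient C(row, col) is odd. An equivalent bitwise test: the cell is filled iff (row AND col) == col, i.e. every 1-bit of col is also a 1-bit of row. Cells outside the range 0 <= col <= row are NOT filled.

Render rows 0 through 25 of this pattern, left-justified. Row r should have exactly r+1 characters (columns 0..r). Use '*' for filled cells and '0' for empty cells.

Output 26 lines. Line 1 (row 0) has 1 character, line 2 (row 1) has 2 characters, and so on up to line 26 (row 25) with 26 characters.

Answer: *
**
*0*
****
*000*
**00**
*0*0*0*
********
*0000000*
**000000**
*0*00000*0*
****0000****
*000*000*000*
**00**00**00**
*0*0*0*0*0*0*0*
****************
*000000000000000*
**00000000000000**
*0*0000000000000*0*
****000000000000****
*000*00000000000*000*
**00**0000000000**00**
*0*0*0*000000000*0*0*0*
********00000000********
*0000000*0000000*0000000*
**000000**000000**000000**

Derivation:
r0=0: *
r1=1: **
r2=10: *0*
r3=11: ****
r4=100: *000*
r5=101: **00**
r6=110: *0*0*0*
r7=111: ********
r8=1000: *0000000*
r9=1001: **000000**
r10=1010: *0*00000*0*
r11=1011: ****0000****
r12=1100: *000*000*000*
r13=1101: **00**00**00**
r14=1110: *0*0*0*0*0*0*0*
r15=1111: ****************
r16=10000: *000000000000000*
r17=10001: **00000000000000**
r18=10010: *0*0000000000000*0*
r19=10011: ****000000000000****
r20=10100: *000*00000000000*000*
r21=10101: **00**0000000000**00**
r22=10110: *0*0*0*000000000*0*0*0*
r23=10111: ********00000000********
r24=11000: *0000000*0000000*0000000*
r25=11001: **000000**000000**000000**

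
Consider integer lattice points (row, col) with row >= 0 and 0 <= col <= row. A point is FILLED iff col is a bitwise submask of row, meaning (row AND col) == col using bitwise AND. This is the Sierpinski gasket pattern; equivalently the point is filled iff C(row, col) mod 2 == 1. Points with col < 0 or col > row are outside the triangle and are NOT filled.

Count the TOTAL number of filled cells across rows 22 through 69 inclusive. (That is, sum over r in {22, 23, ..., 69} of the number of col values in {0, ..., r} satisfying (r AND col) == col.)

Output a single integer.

Answer: 648

Derivation:
r22=10110 pc3: +8 =8
r23=10111 pc4: +16 =24
r24=11000 pc2: +4 =28
r25=11001 pc3: +8 =36
r26=11010 pc3: +8 =44
r27=11011 pc4: +16 =60
r28=11100 pc3: +8 =68
r29=11101 pc4: +16 =84
r30=11110 pc4: +16 =100
r31=11111 pc5: +32 =132
r32=100000 pc1: +2 =134
r33=100001 pc2: +4 =138
r34=100010 pc2: +4 =142
r35=100011 pc3: +8 =150
r36=100100 pc2: +4 =154
r37=100101 pc3: +8 =162
r38=100110 pc3: +8 =170
r39=100111 pc4: +16 =186
r40=101000 pc2: +4 =190
r41=101001 pc3: +8 =198
r42=101010 pc3: +8 =206
r43=101011 pc4: +16 =222
r44=101100 pc3: +8 =230
r45=101101 pc4: +16 =246
r46=101110 pc4: +16 =262
r47=101111 pc5: +32 =294
r48=110000 pc2: +4 =298
r49=110001 pc3: +8 =306
r50=110010 pc3: +8 =314
r51=110011 pc4: +16 =330
r52=110100 pc3: +8 =338
r53=110101 pc4: +16 =354
r54=110110 pc4: +16 =370
r55=110111 pc5: +32 =402
r56=111000 pc3: +8 =410
r57=111001 pc4: +16 =426
r58=111010 pc4: +16 =442
r59=111011 pc5: +32 =474
r60=111100 pc4: +16 =490
r61=111101 pc5: +32 =522
r62=111110 pc5: +32 =554
r63=111111 pc6: +64 =618
r64=1000000 pc1: +2 =620
r65=1000001 pc2: +4 =624
r66=1000010 pc2: +4 =628
r67=1000011 pc3: +8 =636
r68=1000100 pc2: +4 =640
r69=1000101 pc3: +8 =648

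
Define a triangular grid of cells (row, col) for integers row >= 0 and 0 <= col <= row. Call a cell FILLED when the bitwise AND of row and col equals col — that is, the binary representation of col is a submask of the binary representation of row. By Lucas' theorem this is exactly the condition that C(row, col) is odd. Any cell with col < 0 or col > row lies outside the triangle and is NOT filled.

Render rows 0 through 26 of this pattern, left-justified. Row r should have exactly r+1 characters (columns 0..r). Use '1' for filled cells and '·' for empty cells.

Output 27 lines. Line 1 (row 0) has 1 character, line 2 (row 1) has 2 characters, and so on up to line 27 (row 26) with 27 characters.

Answer: 1
11
1·1
1111
1···1
11··11
1·1·1·1
11111111
1·······1
11······11
1·1·····1·1
1111····1111
1···1···1···1
11··11··11··11
1·1·1·1·1·1·1·1
1111111111111111
1···············1
11··············11
1·1·············1·1
1111············1111
1···1···········1···1
11··11··········11··11
1·1·1·1·········1·1·1·1
11111111········11111111
1·······1·······1·······1
11······11······11······11
1·1·····1·1·····1·1·····1·1

Derivation:
r0=0: 1
r1=1: 11
r2=10: 1·1
r3=11: 1111
r4=100: 1···1
r5=101: 11··11
r6=110: 1·1·1·1
r7=111: 11111111
r8=1000: 1·······1
r9=1001: 11······11
r10=1010: 1·1·····1·1
r11=1011: 1111····1111
r12=1100: 1···1···1···1
r13=1101: 11··11··11··11
r14=1110: 1·1·1·1·1·1·1·1
r15=1111: 1111111111111111
r16=10000: 1···············1
r17=10001: 11··············11
r18=10010: 1·1·············1·1
r19=10011: 1111············1111
r20=10100: 1···1···········1···1
r21=10101: 11··11··········11··11
r22=10110: 1·1·1·1·········1·1·1·1
r23=10111: 11111111········11111111
r24=11000: 1·······1·······1·······1
r25=11001: 11······11······11······11
r26=11010: 1·1·····1·1·····1·1·····1·1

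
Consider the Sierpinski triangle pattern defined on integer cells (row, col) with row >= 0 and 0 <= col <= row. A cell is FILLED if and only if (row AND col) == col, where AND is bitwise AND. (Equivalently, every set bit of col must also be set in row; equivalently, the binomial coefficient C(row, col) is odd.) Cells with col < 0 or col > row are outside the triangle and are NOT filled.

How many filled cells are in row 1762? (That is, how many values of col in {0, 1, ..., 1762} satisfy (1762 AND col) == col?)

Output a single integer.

Answer: 64

Derivation:
1762 in binary = 11011100010
popcount(1762) = number of 1-bits in 11011100010 = 6
A col c satisfies (1762 AND c) == c iff every set bit of c is also set in 1762; each of the 6 set bits of 1762 can independently be on or off in c.
count = 2^6 = 64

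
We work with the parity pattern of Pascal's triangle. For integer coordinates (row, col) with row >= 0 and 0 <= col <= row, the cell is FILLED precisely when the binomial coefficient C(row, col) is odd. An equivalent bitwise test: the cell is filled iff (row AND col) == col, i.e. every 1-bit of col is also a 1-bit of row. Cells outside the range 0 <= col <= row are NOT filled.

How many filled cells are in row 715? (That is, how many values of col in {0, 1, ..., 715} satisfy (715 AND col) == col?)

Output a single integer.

715 in binary = 1011001011
popcount(715) = number of 1-bits in 1011001011 = 6
A col c satisfies (715 AND c) == c iff every set bit of c is also set in 715; each of the 6 set bits of 715 can independently be on or off in c.
count = 2^6 = 64

Answer: 64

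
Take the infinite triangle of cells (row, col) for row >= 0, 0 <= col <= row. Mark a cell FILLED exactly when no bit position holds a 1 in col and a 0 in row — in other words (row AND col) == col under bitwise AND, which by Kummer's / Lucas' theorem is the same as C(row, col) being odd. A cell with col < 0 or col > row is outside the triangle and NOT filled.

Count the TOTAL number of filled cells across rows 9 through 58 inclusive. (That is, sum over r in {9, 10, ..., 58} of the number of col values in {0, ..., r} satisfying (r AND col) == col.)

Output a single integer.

Answer: 524

Derivation:
r9=1001 pc2: +4 =4
r10=1010 pc2: +4 =8
r11=1011 pc3: +8 =16
r12=1100 pc2: +4 =20
r13=1101 pc3: +8 =28
r14=1110 pc3: +8 =36
r15=1111 pc4: +16 =52
r16=10000 pc1: +2 =54
r17=10001 pc2: +4 =58
r18=10010 pc2: +4 =62
r19=10011 pc3: +8 =70
r20=10100 pc2: +4 =74
r21=10101 pc3: +8 =82
r22=10110 pc3: +8 =90
r23=10111 pc4: +16 =106
r24=11000 pc2: +4 =110
r25=11001 pc3: +8 =118
r26=11010 pc3: +8 =126
r27=11011 pc4: +16 =142
r28=11100 pc3: +8 =150
r29=11101 pc4: +16 =166
r30=11110 pc4: +16 =182
r31=11111 pc5: +32 =214
r32=100000 pc1: +2 =216
r33=100001 pc2: +4 =220
r34=100010 pc2: +4 =224
r35=100011 pc3: +8 =232
r36=100100 pc2: +4 =236
r37=100101 pc3: +8 =244
r38=100110 pc3: +8 =252
r39=100111 pc4: +16 =268
r40=101000 pc2: +4 =272
r41=101001 pc3: +8 =280
r42=101010 pc3: +8 =288
r43=101011 pc4: +16 =304
r44=101100 pc3: +8 =312
r45=101101 pc4: +16 =328
r46=101110 pc4: +16 =344
r47=101111 pc5: +32 =376
r48=110000 pc2: +4 =380
r49=110001 pc3: +8 =388
r50=110010 pc3: +8 =396
r51=110011 pc4: +16 =412
r52=110100 pc3: +8 =420
r53=110101 pc4: +16 =436
r54=110110 pc4: +16 =452
r55=110111 pc5: +32 =484
r56=111000 pc3: +8 =492
r57=111001 pc4: +16 =508
r58=111010 pc4: +16 =524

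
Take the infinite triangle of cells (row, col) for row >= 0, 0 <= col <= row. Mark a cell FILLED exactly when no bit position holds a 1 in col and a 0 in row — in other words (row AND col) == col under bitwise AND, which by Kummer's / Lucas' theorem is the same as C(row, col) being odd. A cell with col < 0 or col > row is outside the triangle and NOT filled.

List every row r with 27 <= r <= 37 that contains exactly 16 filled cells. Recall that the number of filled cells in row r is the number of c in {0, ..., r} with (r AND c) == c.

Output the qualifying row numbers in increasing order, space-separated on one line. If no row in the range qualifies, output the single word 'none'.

Row r has 2^popcount(r) filled cells, so we need popcount(r) = log2(16) = 4.
Scan r = 27..37 and keep those with exactly 4 one-bits:
r=27=11011 popcount=4 -> KEEP
r=28=11100 popcount=3 -> skip
r=29=11101 popcount=4 -> KEEP
r=30=11110 popcount=4 -> KEEP
r=31=11111 popcount=5 -> skip
r=32=100000 popcount=1 -> skip
r=33=100001 popcount=2 -> skip
r=34=100010 popcount=2 -> skip
r=35=100011 popcount=3 -> skip
r=36=100100 popcount=2 -> skip
r=37=100101 popcount=3 -> skip
Kept rows: 27 29 30

Answer: 27 29 30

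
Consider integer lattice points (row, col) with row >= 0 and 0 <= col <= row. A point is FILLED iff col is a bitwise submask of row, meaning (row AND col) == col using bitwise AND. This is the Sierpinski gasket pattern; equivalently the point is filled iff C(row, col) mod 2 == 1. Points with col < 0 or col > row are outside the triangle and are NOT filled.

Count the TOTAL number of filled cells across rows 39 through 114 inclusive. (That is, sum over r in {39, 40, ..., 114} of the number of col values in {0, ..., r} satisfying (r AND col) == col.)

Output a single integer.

Answer: 1298

Derivation:
r39=100111 pc4: +16 =16
r40=101000 pc2: +4 =20
r41=101001 pc3: +8 =28
r42=101010 pc3: +8 =36
r43=101011 pc4: +16 =52
r44=101100 pc3: +8 =60
r45=101101 pc4: +16 =76
r46=101110 pc4: +16 =92
r47=101111 pc5: +32 =124
r48=110000 pc2: +4 =128
r49=110001 pc3: +8 =136
r50=110010 pc3: +8 =144
r51=110011 pc4: +16 =160
r52=110100 pc3: +8 =168
r53=110101 pc4: +16 =184
r54=110110 pc4: +16 =200
r55=110111 pc5: +32 =232
r56=111000 pc3: +8 =240
r57=111001 pc4: +16 =256
r58=111010 pc4: +16 =272
r59=111011 pc5: +32 =304
r60=111100 pc4: +16 =320
r61=111101 pc5: +32 =352
r62=111110 pc5: +32 =384
r63=111111 pc6: +64 =448
r64=1000000 pc1: +2 =450
r65=1000001 pc2: +4 =454
r66=1000010 pc2: +4 =458
r67=1000011 pc3: +8 =466
r68=1000100 pc2: +4 =470
r69=1000101 pc3: +8 =478
r70=1000110 pc3: +8 =486
r71=1000111 pc4: +16 =502
r72=1001000 pc2: +4 =506
r73=1001001 pc3: +8 =514
r74=1001010 pc3: +8 =522
r75=1001011 pc4: +16 =538
r76=1001100 pc3: +8 =546
r77=1001101 pc4: +16 =562
r78=1001110 pc4: +16 =578
r79=1001111 pc5: +32 =610
r80=1010000 pc2: +4 =614
r81=1010001 pc3: +8 =622
r82=1010010 pc3: +8 =630
r83=1010011 pc4: +16 =646
r84=1010100 pc3: +8 =654
r85=1010101 pc4: +16 =670
r86=1010110 pc4: +16 =686
r87=1010111 pc5: +32 =718
r88=1011000 pc3: +8 =726
r89=1011001 pc4: +16 =742
r90=1011010 pc4: +16 =758
r91=1011011 pc5: +32 =790
r92=1011100 pc4: +16 =806
r93=1011101 pc5: +32 =838
r94=1011110 pc5: +32 =870
r95=1011111 pc6: +64 =934
r96=1100000 pc2: +4 =938
r97=1100001 pc3: +8 =946
r98=1100010 pc3: +8 =954
r99=1100011 pc4: +16 =970
r100=1100100 pc3: +8 =978
r101=1100101 pc4: +16 =994
r102=1100110 pc4: +16 =1010
r103=1100111 pc5: +32 =1042
r104=1101000 pc3: +8 =1050
r105=1101001 pc4: +16 =1066
r106=1101010 pc4: +16 =1082
r107=1101011 pc5: +32 =1114
r108=1101100 pc4: +16 =1130
r109=1101101 pc5: +32 =1162
r110=1101110 pc5: +32 =1194
r111=1101111 pc6: +64 =1258
r112=1110000 pc3: +8 =1266
r113=1110001 pc4: +16 =1282
r114=1110010 pc4: +16 =1298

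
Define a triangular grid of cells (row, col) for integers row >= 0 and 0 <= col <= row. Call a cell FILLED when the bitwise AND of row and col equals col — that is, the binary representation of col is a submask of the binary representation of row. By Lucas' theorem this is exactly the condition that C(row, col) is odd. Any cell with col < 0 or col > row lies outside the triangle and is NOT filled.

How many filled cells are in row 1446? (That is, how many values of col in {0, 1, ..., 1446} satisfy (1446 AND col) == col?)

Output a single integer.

Answer: 64

Derivation:
1446 in binary = 10110100110
popcount(1446) = number of 1-bits in 10110100110 = 6
A col c satisfies (1446 AND c) == c iff every set bit of c is also set in 1446; each of the 6 set bits of 1446 can independently be on or off in c.
count = 2^6 = 64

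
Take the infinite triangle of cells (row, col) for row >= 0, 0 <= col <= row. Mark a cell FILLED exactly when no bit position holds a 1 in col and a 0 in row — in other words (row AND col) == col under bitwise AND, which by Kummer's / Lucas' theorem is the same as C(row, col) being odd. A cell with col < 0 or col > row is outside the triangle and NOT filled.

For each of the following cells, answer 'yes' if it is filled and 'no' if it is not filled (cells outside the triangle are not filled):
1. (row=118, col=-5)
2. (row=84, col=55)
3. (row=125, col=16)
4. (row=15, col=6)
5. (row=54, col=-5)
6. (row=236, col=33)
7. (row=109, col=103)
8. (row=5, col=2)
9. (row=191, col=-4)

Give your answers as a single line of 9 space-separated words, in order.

Answer: no no yes yes no no no no no

Derivation:
(118,-5): col outside [0, 118] -> not filled
(84,55): row=0b1010100, col=0b110111, row AND col = 0b10100 = 20; 20 != 55 -> empty
(125,16): row=0b1111101, col=0b10000, row AND col = 0b10000 = 16; 16 == 16 -> filled
(15,6): row=0b1111, col=0b110, row AND col = 0b110 = 6; 6 == 6 -> filled
(54,-5): col outside [0, 54] -> not filled
(236,33): row=0b11101100, col=0b100001, row AND col = 0b100000 = 32; 32 != 33 -> empty
(109,103): row=0b1101101, col=0b1100111, row AND col = 0b1100101 = 101; 101 != 103 -> empty
(5,2): row=0b101, col=0b10, row AND col = 0b0 = 0; 0 != 2 -> empty
(191,-4): col outside [0, 191] -> not filled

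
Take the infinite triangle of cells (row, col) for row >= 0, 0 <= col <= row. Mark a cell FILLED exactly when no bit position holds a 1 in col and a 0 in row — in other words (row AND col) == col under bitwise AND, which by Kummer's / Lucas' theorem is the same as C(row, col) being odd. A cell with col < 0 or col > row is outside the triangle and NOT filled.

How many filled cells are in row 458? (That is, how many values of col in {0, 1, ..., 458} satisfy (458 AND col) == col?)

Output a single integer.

Answer: 32

Derivation:
458 in binary = 111001010
popcount(458) = number of 1-bits in 111001010 = 5
A col c satisfies (458 AND c) == c iff every set bit of c is also set in 458; each of the 5 set bits of 458 can independently be on or off in c.
count = 2^5 = 32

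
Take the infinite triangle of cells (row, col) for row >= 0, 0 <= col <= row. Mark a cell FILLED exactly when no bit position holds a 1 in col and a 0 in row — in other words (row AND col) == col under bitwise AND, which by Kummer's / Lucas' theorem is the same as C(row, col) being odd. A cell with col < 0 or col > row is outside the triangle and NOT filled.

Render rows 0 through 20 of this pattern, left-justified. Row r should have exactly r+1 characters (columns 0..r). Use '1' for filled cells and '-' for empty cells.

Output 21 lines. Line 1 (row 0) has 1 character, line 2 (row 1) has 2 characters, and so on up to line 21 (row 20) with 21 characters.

r0=0: 1
r1=1: 11
r2=10: 1-1
r3=11: 1111
r4=100: 1---1
r5=101: 11--11
r6=110: 1-1-1-1
r7=111: 11111111
r8=1000: 1-------1
r9=1001: 11------11
r10=1010: 1-1-----1-1
r11=1011: 1111----1111
r12=1100: 1---1---1---1
r13=1101: 11--11--11--11
r14=1110: 1-1-1-1-1-1-1-1
r15=1111: 1111111111111111
r16=10000: 1---------------1
r17=10001: 11--------------11
r18=10010: 1-1-------------1-1
r19=10011: 1111------------1111
r20=10100: 1---1-----------1---1

Answer: 1
11
1-1
1111
1---1
11--11
1-1-1-1
11111111
1-------1
11------11
1-1-----1-1
1111----1111
1---1---1---1
11--11--11--11
1-1-1-1-1-1-1-1
1111111111111111
1---------------1
11--------------11
1-1-------------1-1
1111------------1111
1---1-----------1---1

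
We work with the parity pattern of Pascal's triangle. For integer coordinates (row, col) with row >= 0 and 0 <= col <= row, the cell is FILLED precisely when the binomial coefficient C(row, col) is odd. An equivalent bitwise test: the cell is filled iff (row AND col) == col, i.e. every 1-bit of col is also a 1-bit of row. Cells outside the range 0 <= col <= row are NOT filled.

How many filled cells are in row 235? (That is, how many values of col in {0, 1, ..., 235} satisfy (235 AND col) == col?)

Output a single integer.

235 in binary = 11101011
popcount(235) = number of 1-bits in 11101011 = 6
A col c satisfies (235 AND c) == c iff every set bit of c is also set in 235; each of the 6 set bits of 235 can independently be on or off in c.
count = 2^6 = 64

Answer: 64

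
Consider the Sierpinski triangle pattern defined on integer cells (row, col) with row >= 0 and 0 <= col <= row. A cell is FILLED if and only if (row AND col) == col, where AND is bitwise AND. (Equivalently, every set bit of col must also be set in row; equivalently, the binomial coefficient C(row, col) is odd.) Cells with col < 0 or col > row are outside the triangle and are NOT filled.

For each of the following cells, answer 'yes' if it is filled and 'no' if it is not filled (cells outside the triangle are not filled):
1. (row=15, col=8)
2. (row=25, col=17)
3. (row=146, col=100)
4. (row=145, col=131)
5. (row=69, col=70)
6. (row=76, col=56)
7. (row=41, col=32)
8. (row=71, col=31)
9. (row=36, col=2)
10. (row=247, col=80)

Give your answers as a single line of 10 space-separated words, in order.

(15,8): row=0b1111, col=0b1000, row AND col = 0b1000 = 8; 8 == 8 -> filled
(25,17): row=0b11001, col=0b10001, row AND col = 0b10001 = 17; 17 == 17 -> filled
(146,100): row=0b10010010, col=0b1100100, row AND col = 0b0 = 0; 0 != 100 -> empty
(145,131): row=0b10010001, col=0b10000011, row AND col = 0b10000001 = 129; 129 != 131 -> empty
(69,70): col outside [0, 69] -> not filled
(76,56): row=0b1001100, col=0b111000, row AND col = 0b1000 = 8; 8 != 56 -> empty
(41,32): row=0b101001, col=0b100000, row AND col = 0b100000 = 32; 32 == 32 -> filled
(71,31): row=0b1000111, col=0b11111, row AND col = 0b111 = 7; 7 != 31 -> empty
(36,2): row=0b100100, col=0b10, row AND col = 0b0 = 0; 0 != 2 -> empty
(247,80): row=0b11110111, col=0b1010000, row AND col = 0b1010000 = 80; 80 == 80 -> filled

Answer: yes yes no no no no yes no no yes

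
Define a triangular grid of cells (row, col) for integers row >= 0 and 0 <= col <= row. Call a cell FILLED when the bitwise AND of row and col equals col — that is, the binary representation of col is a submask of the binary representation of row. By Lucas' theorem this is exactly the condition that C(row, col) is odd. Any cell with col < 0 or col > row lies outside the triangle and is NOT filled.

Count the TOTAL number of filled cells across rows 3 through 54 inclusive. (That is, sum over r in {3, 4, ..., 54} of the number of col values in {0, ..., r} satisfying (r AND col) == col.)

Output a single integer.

Answer: 476

Derivation:
r3=11 pc2: +4 =4
r4=100 pc1: +2 =6
r5=101 pc2: +4 =10
r6=110 pc2: +4 =14
r7=111 pc3: +8 =22
r8=1000 pc1: +2 =24
r9=1001 pc2: +4 =28
r10=1010 pc2: +4 =32
r11=1011 pc3: +8 =40
r12=1100 pc2: +4 =44
r13=1101 pc3: +8 =52
r14=1110 pc3: +8 =60
r15=1111 pc4: +16 =76
r16=10000 pc1: +2 =78
r17=10001 pc2: +4 =82
r18=10010 pc2: +4 =86
r19=10011 pc3: +8 =94
r20=10100 pc2: +4 =98
r21=10101 pc3: +8 =106
r22=10110 pc3: +8 =114
r23=10111 pc4: +16 =130
r24=11000 pc2: +4 =134
r25=11001 pc3: +8 =142
r26=11010 pc3: +8 =150
r27=11011 pc4: +16 =166
r28=11100 pc3: +8 =174
r29=11101 pc4: +16 =190
r30=11110 pc4: +16 =206
r31=11111 pc5: +32 =238
r32=100000 pc1: +2 =240
r33=100001 pc2: +4 =244
r34=100010 pc2: +4 =248
r35=100011 pc3: +8 =256
r36=100100 pc2: +4 =260
r37=100101 pc3: +8 =268
r38=100110 pc3: +8 =276
r39=100111 pc4: +16 =292
r40=101000 pc2: +4 =296
r41=101001 pc3: +8 =304
r42=101010 pc3: +8 =312
r43=101011 pc4: +16 =328
r44=101100 pc3: +8 =336
r45=101101 pc4: +16 =352
r46=101110 pc4: +16 =368
r47=101111 pc5: +32 =400
r48=110000 pc2: +4 =404
r49=110001 pc3: +8 =412
r50=110010 pc3: +8 =420
r51=110011 pc4: +16 =436
r52=110100 pc3: +8 =444
r53=110101 pc4: +16 =460
r54=110110 pc4: +16 =476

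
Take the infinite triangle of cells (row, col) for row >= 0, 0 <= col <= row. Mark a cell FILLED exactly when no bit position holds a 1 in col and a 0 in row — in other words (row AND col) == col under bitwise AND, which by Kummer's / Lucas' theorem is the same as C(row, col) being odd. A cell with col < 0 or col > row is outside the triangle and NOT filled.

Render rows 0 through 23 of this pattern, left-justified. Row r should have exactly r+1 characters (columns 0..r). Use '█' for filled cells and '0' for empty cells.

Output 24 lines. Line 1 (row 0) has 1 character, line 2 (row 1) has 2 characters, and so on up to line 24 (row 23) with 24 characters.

Answer: █
██
█0█
████
█000█
██00██
█0█0█0█
████████
█0000000█
██000000██
█0█00000█0█
████0000████
█000█000█000█
██00██00██00██
█0█0█0█0█0█0█0█
████████████████
█000000000000000█
██00000000000000██
█0█0000000000000█0█
████000000000000████
█000█00000000000█000█
██00██0000000000██00██
█0█0█0█000000000█0█0█0█
████████00000000████████

Derivation:
r0=0: █
r1=1: ██
r2=10: █0█
r3=11: ████
r4=100: █000█
r5=101: ██00██
r6=110: █0█0█0█
r7=111: ████████
r8=1000: █0000000█
r9=1001: ██000000██
r10=1010: █0█00000█0█
r11=1011: ████0000████
r12=1100: █000█000█000█
r13=1101: ██00██00██00██
r14=1110: █0█0█0█0█0█0█0█
r15=1111: ████████████████
r16=10000: █000000000000000█
r17=10001: ██00000000000000██
r18=10010: █0█0000000000000█0█
r19=10011: ████000000000000████
r20=10100: █000█00000000000█000█
r21=10101: ██00██0000000000██00██
r22=10110: █0█0█0█000000000█0█0█0█
r23=10111: ████████00000000████████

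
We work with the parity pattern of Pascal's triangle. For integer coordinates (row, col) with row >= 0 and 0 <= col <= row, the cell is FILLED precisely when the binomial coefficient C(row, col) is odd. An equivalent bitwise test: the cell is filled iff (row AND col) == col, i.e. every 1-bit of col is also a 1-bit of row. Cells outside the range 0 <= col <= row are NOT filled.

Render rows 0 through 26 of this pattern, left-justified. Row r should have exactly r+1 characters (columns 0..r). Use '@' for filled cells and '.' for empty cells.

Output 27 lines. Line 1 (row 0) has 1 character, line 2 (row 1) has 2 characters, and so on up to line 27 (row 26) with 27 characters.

r0=0: @
r1=1: @@
r2=10: @.@
r3=11: @@@@
r4=100: @...@
r5=101: @@..@@
r6=110: @.@.@.@
r7=111: @@@@@@@@
r8=1000: @.......@
r9=1001: @@......@@
r10=1010: @.@.....@.@
r11=1011: @@@@....@@@@
r12=1100: @...@...@...@
r13=1101: @@..@@..@@..@@
r14=1110: @.@.@.@.@.@.@.@
r15=1111: @@@@@@@@@@@@@@@@
r16=10000: @...............@
r17=10001: @@..............@@
r18=10010: @.@.............@.@
r19=10011: @@@@............@@@@
r20=10100: @...@...........@...@
r21=10101: @@..@@..........@@..@@
r22=10110: @.@.@.@.........@.@.@.@
r23=10111: @@@@@@@@........@@@@@@@@
r24=11000: @.......@.......@.......@
r25=11001: @@......@@......@@......@@
r26=11010: @.@.....@.@.....@.@.....@.@

Answer: @
@@
@.@
@@@@
@...@
@@..@@
@.@.@.@
@@@@@@@@
@.......@
@@......@@
@.@.....@.@
@@@@....@@@@
@...@...@...@
@@..@@..@@..@@
@.@.@.@.@.@.@.@
@@@@@@@@@@@@@@@@
@...............@
@@..............@@
@.@.............@.@
@@@@............@@@@
@...@...........@...@
@@..@@..........@@..@@
@.@.@.@.........@.@.@.@
@@@@@@@@........@@@@@@@@
@.......@.......@.......@
@@......@@......@@......@@
@.@.....@.@.....@.@.....@.@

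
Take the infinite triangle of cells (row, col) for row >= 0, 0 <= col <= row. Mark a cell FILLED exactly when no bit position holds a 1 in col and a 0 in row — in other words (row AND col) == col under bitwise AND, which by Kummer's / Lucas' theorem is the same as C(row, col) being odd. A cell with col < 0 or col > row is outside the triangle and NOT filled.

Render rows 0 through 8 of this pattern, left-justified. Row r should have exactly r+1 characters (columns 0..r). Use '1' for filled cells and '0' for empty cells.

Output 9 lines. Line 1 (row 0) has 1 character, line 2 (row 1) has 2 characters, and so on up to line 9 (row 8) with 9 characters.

Answer: 1
11
101
1111
10001
110011
1010101
11111111
100000001

Derivation:
r0=0: 1
r1=1: 11
r2=10: 101
r3=11: 1111
r4=100: 10001
r5=101: 110011
r6=110: 1010101
r7=111: 11111111
r8=1000: 100000001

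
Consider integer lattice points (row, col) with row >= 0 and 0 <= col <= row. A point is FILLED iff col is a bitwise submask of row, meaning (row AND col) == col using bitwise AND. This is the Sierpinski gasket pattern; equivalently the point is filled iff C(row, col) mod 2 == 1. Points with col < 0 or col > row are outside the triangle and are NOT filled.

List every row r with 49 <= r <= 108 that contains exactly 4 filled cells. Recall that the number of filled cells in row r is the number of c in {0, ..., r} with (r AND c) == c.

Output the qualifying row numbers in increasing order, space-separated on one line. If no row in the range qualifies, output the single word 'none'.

Answer: 65 66 68 72 80 96

Derivation:
Row r has 2^popcount(r) filled cells, so we need popcount(r) = log2(4) = 2.
Scan r = 49..108 and keep those with exactly 2 one-bits:
r=49=110001 popcount=3 -> skip
r=50=110010 popcount=3 -> skip
r=51=110011 popcount=4 -> skip
r=52=110100 popcount=3 -> skip
r=53=110101 popcount=4 -> skip
r=54=110110 popcount=4 -> skip
r=55=110111 popcount=5 -> skip
r=56=111000 popcount=3 -> skip
r=57=111001 popcount=4 -> skip
r=58=111010 popcount=4 -> skip
r=59=111011 popcount=5 -> skip
r=60=111100 popcount=4 -> skip
r=61=111101 popcount=5 -> skip
r=62=111110 popcount=5 -> skip
r=63=111111 popcount=6 -> skip
r=64=1000000 popcount=1 -> skip
r=65=1000001 popcount=2 -> KEEP
r=66=1000010 popcount=2 -> KEEP
r=67=1000011 popcount=3 -> skip
r=68=1000100 popcount=2 -> KEEP
r=69=1000101 popcount=3 -> skip
r=70=1000110 popcount=3 -> skip
r=71=1000111 popcount=4 -> skip
r=72=1001000 popcount=2 -> KEEP
r=73=1001001 popcount=3 -> skip
r=74=1001010 popcount=3 -> skip
r=75=1001011 popcount=4 -> skip
r=76=1001100 popcount=3 -> skip
r=77=1001101 popcount=4 -> skip
r=78=1001110 popcount=4 -> skip
r=79=1001111 popcount=5 -> skip
r=80=1010000 popcount=2 -> KEEP
r=81=1010001 popcount=3 -> skip
r=82=1010010 popcount=3 -> skip
r=83=1010011 popcount=4 -> skip
r=84=1010100 popcount=3 -> skip
r=85=1010101 popcount=4 -> skip
r=86=1010110 popcount=4 -> skip
r=87=1010111 popcount=5 -> skip
r=88=1011000 popcount=3 -> skip
r=89=1011001 popcount=4 -> skip
r=90=1011010 popcount=4 -> skip
r=91=1011011 popcount=5 -> skip
r=92=1011100 popcount=4 -> skip
r=93=1011101 popcount=5 -> skip
r=94=1011110 popcount=5 -> skip
r=95=1011111 popcount=6 -> skip
r=96=1100000 popcount=2 -> KEEP
r=97=1100001 popcount=3 -> skip
r=98=1100010 popcount=3 -> skip
r=99=1100011 popcount=4 -> skip
r=100=1100100 popcount=3 -> skip
r=101=1100101 popcount=4 -> skip
r=102=1100110 popcount=4 -> skip
r=103=1100111 popcount=5 -> skip
r=104=1101000 popcount=3 -> skip
r=105=1101001 popcount=4 -> skip
r=106=1101010 popcount=4 -> skip
r=107=1101011 popcount=5 -> skip
r=108=1101100 popcount=4 -> skip
Kept rows: 65 66 68 72 80 96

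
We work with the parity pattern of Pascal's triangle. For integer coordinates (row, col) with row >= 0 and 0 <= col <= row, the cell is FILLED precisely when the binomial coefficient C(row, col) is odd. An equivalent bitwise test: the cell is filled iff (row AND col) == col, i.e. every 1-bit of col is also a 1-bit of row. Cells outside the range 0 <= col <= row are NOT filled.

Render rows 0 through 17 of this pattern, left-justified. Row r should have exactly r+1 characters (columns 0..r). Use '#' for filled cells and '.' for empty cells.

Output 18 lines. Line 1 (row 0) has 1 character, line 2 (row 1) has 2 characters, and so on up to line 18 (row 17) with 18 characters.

r0=0: #
r1=1: ##
r2=10: #.#
r3=11: ####
r4=100: #...#
r5=101: ##..##
r6=110: #.#.#.#
r7=111: ########
r8=1000: #.......#
r9=1001: ##......##
r10=1010: #.#.....#.#
r11=1011: ####....####
r12=1100: #...#...#...#
r13=1101: ##..##..##..##
r14=1110: #.#.#.#.#.#.#.#
r15=1111: ################
r16=10000: #...............#
r17=10001: ##..............##

Answer: #
##
#.#
####
#...#
##..##
#.#.#.#
########
#.......#
##......##
#.#.....#.#
####....####
#...#...#...#
##..##..##..##
#.#.#.#.#.#.#.#
################
#...............#
##..............##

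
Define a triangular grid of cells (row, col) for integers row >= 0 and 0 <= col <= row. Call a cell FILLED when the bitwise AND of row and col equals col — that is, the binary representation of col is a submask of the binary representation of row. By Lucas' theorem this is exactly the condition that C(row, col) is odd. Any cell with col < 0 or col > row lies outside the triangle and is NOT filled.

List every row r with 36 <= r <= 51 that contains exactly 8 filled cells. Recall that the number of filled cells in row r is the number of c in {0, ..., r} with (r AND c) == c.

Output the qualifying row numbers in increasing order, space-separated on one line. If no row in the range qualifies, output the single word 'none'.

Answer: 37 38 41 42 44 49 50

Derivation:
Row r has 2^popcount(r) filled cells, so we need popcount(r) = log2(8) = 3.
Scan r = 36..51 and keep those with exactly 3 one-bits:
r=36=100100 popcount=2 -> skip
r=37=100101 popcount=3 -> KEEP
r=38=100110 popcount=3 -> KEEP
r=39=100111 popcount=4 -> skip
r=40=101000 popcount=2 -> skip
r=41=101001 popcount=3 -> KEEP
r=42=101010 popcount=3 -> KEEP
r=43=101011 popcount=4 -> skip
r=44=101100 popcount=3 -> KEEP
r=45=101101 popcount=4 -> skip
r=46=101110 popcount=4 -> skip
r=47=101111 popcount=5 -> skip
r=48=110000 popcount=2 -> skip
r=49=110001 popcount=3 -> KEEP
r=50=110010 popcount=3 -> KEEP
r=51=110011 popcount=4 -> skip
Kept rows: 37 38 41 42 44 49 50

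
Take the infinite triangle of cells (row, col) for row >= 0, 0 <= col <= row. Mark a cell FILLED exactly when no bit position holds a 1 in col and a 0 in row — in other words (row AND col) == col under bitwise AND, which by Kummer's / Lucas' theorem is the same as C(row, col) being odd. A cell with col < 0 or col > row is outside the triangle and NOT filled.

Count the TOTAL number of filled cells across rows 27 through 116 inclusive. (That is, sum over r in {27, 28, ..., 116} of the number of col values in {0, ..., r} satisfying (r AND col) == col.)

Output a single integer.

Answer: 1472

Derivation:
r27=11011 pc4: +16 =16
r28=11100 pc3: +8 =24
r29=11101 pc4: +16 =40
r30=11110 pc4: +16 =56
r31=11111 pc5: +32 =88
r32=100000 pc1: +2 =90
r33=100001 pc2: +4 =94
r34=100010 pc2: +4 =98
r35=100011 pc3: +8 =106
r36=100100 pc2: +4 =110
r37=100101 pc3: +8 =118
r38=100110 pc3: +8 =126
r39=100111 pc4: +16 =142
r40=101000 pc2: +4 =146
r41=101001 pc3: +8 =154
r42=101010 pc3: +8 =162
r43=101011 pc4: +16 =178
r44=101100 pc3: +8 =186
r45=101101 pc4: +16 =202
r46=101110 pc4: +16 =218
r47=101111 pc5: +32 =250
r48=110000 pc2: +4 =254
r49=110001 pc3: +8 =262
r50=110010 pc3: +8 =270
r51=110011 pc4: +16 =286
r52=110100 pc3: +8 =294
r53=110101 pc4: +16 =310
r54=110110 pc4: +16 =326
r55=110111 pc5: +32 =358
r56=111000 pc3: +8 =366
r57=111001 pc4: +16 =382
r58=111010 pc4: +16 =398
r59=111011 pc5: +32 =430
r60=111100 pc4: +16 =446
r61=111101 pc5: +32 =478
r62=111110 pc5: +32 =510
r63=111111 pc6: +64 =574
r64=1000000 pc1: +2 =576
r65=1000001 pc2: +4 =580
r66=1000010 pc2: +4 =584
r67=1000011 pc3: +8 =592
r68=1000100 pc2: +4 =596
r69=1000101 pc3: +8 =604
r70=1000110 pc3: +8 =612
r71=1000111 pc4: +16 =628
r72=1001000 pc2: +4 =632
r73=1001001 pc3: +8 =640
r74=1001010 pc3: +8 =648
r75=1001011 pc4: +16 =664
r76=1001100 pc3: +8 =672
r77=1001101 pc4: +16 =688
r78=1001110 pc4: +16 =704
r79=1001111 pc5: +32 =736
r80=1010000 pc2: +4 =740
r81=1010001 pc3: +8 =748
r82=1010010 pc3: +8 =756
r83=1010011 pc4: +16 =772
r84=1010100 pc3: +8 =780
r85=1010101 pc4: +16 =796
r86=1010110 pc4: +16 =812
r87=1010111 pc5: +32 =844
r88=1011000 pc3: +8 =852
r89=1011001 pc4: +16 =868
r90=1011010 pc4: +16 =884
r91=1011011 pc5: +32 =916
r92=1011100 pc4: +16 =932
r93=1011101 pc5: +32 =964
r94=1011110 pc5: +32 =996
r95=1011111 pc6: +64 =1060
r96=1100000 pc2: +4 =1064
r97=1100001 pc3: +8 =1072
r98=1100010 pc3: +8 =1080
r99=1100011 pc4: +16 =1096
r100=1100100 pc3: +8 =1104
r101=1100101 pc4: +16 =1120
r102=1100110 pc4: +16 =1136
r103=1100111 pc5: +32 =1168
r104=1101000 pc3: +8 =1176
r105=1101001 pc4: +16 =1192
r106=1101010 pc4: +16 =1208
r107=1101011 pc5: +32 =1240
r108=1101100 pc4: +16 =1256
r109=1101101 pc5: +32 =1288
r110=1101110 pc5: +32 =1320
r111=1101111 pc6: +64 =1384
r112=1110000 pc3: +8 =1392
r113=1110001 pc4: +16 =1408
r114=1110010 pc4: +16 =1424
r115=1110011 pc5: +32 =1456
r116=1110100 pc4: +16 =1472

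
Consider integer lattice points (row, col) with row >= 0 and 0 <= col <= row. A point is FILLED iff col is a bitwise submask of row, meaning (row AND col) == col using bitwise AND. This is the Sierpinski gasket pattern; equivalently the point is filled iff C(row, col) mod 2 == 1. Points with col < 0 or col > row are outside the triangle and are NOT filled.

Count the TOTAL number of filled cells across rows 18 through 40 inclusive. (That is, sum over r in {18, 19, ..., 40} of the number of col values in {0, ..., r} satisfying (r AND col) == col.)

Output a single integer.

Answer: 214

Derivation:
r18=10010 pc2: +4 =4
r19=10011 pc3: +8 =12
r20=10100 pc2: +4 =16
r21=10101 pc3: +8 =24
r22=10110 pc3: +8 =32
r23=10111 pc4: +16 =48
r24=11000 pc2: +4 =52
r25=11001 pc3: +8 =60
r26=11010 pc3: +8 =68
r27=11011 pc4: +16 =84
r28=11100 pc3: +8 =92
r29=11101 pc4: +16 =108
r30=11110 pc4: +16 =124
r31=11111 pc5: +32 =156
r32=100000 pc1: +2 =158
r33=100001 pc2: +4 =162
r34=100010 pc2: +4 =166
r35=100011 pc3: +8 =174
r36=100100 pc2: +4 =178
r37=100101 pc3: +8 =186
r38=100110 pc3: +8 =194
r39=100111 pc4: +16 =210
r40=101000 pc2: +4 =214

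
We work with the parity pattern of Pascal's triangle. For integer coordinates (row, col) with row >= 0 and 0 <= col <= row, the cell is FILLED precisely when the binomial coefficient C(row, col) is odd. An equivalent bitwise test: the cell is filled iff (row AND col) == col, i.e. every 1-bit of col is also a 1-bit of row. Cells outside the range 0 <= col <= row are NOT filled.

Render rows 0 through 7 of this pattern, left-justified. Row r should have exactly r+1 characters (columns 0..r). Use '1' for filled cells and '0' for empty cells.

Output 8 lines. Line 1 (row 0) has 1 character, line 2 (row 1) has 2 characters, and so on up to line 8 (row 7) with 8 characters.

r0=0: 1
r1=1: 11
r2=10: 101
r3=11: 1111
r4=100: 10001
r5=101: 110011
r6=110: 1010101
r7=111: 11111111

Answer: 1
11
101
1111
10001
110011
1010101
11111111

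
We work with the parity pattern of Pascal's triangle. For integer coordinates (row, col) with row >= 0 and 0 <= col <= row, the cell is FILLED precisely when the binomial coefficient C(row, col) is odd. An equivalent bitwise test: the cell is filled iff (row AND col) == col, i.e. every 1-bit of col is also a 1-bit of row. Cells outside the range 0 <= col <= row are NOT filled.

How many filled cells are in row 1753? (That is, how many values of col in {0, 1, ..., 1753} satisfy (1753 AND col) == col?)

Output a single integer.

1753 in binary = 11011011001
popcount(1753) = number of 1-bits in 11011011001 = 7
A col c satisfies (1753 AND c) == c iff every set bit of c is also set in 1753; each of the 7 set bits of 1753 can independently be on or off in c.
count = 2^7 = 128

Answer: 128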